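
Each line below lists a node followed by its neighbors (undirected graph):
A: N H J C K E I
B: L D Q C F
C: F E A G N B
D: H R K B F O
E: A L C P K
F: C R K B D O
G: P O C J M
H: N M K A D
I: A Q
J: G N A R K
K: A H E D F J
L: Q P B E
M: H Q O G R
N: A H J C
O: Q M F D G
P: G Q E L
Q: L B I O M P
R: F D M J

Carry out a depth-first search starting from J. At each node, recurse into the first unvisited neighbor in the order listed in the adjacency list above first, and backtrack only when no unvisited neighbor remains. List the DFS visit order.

J, G, P, Q, L, B, D, H, N, A, C, F, R, M, O, K, E, I

Visit J
J → G
G → P
P → Q
Q → L
L → B
B → D
D → H
H → N
N → A
A → C
C → F
F → R
R → M
M → O
F → K
K → E
A → I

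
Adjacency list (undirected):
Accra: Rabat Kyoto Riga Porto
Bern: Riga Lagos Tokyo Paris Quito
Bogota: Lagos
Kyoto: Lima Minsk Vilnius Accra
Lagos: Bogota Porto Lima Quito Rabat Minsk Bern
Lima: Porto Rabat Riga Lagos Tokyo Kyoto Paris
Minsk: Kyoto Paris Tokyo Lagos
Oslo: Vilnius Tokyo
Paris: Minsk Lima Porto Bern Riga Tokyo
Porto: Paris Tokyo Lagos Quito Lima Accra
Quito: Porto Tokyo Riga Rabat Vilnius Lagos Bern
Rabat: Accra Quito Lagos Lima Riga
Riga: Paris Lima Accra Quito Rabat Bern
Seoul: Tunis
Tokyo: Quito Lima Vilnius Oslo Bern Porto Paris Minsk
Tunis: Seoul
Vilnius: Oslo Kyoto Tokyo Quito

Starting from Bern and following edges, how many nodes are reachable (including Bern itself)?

BFS from Bern visits: Bern, Riga, Lagos, Tokyo, Paris, Quito, Lima, Accra, Rabat, Bogota, Porto, Minsk, Vilnius, Oslo, Kyoto
Reachable nodes: 15 of 17 total.

15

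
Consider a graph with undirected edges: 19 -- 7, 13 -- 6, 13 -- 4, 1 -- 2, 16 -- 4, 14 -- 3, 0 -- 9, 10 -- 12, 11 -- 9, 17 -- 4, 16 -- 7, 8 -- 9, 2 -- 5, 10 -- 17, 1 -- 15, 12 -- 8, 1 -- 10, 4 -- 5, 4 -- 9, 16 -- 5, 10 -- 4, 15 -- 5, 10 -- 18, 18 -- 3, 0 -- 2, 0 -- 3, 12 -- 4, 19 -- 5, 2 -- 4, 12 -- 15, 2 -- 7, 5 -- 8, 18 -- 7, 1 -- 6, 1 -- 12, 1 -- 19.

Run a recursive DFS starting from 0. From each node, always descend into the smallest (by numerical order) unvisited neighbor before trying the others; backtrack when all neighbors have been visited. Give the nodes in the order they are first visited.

0 2 1 6 13 4 5 8 9 11 12 10 17 18 3 14 7 16 19 15

Visit 0
0 → 2
2 → 1
1 → 6
6 → 13
13 → 4
4 → 5
5 → 8
8 → 9
9 → 11
8 → 12
12 → 10
10 → 17
10 → 18
18 → 3
3 → 14
18 → 7
7 → 16
7 → 19
12 → 15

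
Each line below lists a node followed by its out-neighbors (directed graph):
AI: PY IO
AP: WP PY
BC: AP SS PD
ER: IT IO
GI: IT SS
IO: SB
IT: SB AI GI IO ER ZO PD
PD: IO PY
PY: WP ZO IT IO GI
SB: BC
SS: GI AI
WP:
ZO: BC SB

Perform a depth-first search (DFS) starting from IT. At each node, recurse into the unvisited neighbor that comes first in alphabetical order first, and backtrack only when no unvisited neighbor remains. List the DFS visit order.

Visit IT
IT → AI
AI → IO
IO → SB
SB → BC
BC → AP
AP → PY
PY → GI
GI → SS
PY → WP
PY → ZO
BC → PD
IT → ER

IT → AI → IO → SB → BC → AP → PY → GI → SS → WP → ZO → PD → ER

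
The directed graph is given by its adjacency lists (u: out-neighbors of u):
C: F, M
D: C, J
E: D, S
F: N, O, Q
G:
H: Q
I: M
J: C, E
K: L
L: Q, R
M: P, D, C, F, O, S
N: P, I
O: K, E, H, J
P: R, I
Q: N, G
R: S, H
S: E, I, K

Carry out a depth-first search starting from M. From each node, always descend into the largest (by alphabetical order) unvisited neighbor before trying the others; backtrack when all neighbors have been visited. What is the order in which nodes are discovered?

Visit M
M → S
S → K
K → L
L → R
R → H
H → Q
Q → N
N → P
P → I
Q → G
S → E
E → D
D → J
J → C
C → F
F → O

M → S → K → L → R → H → Q → N → P → I → G → E → D → J → C → F → O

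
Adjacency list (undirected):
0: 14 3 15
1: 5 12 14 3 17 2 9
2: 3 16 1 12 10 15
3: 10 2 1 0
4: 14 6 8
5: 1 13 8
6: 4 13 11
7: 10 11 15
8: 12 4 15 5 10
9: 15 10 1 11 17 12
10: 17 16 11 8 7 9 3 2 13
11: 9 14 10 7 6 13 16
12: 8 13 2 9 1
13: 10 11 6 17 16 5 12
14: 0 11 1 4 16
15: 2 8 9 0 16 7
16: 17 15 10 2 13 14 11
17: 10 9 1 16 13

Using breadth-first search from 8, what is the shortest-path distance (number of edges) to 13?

2

Level 0: 8
Level 1: 4, 5, 10, 12, 15
Level 2: 0, 1, 2, 3, 6, 7, 9, 11, 13, 14, 16, 17
13 first appears at level 2.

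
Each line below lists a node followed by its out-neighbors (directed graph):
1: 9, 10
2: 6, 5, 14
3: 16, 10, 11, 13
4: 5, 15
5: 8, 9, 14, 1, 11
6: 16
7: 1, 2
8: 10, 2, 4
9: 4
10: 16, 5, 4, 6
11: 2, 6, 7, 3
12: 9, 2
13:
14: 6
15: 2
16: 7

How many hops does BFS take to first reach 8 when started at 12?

3

Level 0: 12
Level 1: 2, 9
Level 2: 4, 5, 6, 14
Level 3: 1, 8, 11, 15, 16
Level 4: 3, 7, 10
Level 5: 13
8 first appears at level 3.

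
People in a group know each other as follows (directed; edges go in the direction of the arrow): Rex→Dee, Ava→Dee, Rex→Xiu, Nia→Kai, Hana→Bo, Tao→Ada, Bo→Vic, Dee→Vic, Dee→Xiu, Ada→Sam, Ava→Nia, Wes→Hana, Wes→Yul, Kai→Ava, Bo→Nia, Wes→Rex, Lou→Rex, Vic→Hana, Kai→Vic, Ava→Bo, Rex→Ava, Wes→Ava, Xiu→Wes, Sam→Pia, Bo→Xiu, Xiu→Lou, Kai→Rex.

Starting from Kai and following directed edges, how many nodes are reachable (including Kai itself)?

BFS from Kai visits: Kai, Vic, Rex, Ava, Hana, Xiu, Dee, Nia, Bo, Wes, Lou, Yul
Reachable nodes: 12 of 16 total.

12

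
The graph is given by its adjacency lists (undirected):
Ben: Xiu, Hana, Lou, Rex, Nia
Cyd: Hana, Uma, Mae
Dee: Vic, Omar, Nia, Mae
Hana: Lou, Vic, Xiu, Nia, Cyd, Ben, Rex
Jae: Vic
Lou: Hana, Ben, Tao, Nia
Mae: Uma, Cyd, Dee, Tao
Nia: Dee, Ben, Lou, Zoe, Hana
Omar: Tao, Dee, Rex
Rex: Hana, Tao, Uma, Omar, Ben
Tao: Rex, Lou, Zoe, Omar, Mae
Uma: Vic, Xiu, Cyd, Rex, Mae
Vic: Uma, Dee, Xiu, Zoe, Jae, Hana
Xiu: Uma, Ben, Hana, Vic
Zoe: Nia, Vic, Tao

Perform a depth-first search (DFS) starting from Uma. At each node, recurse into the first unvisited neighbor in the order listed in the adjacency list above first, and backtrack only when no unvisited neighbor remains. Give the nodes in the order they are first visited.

Uma Vic Dee Omar Tao Rex Hana Lou Ben Xiu Nia Zoe Cyd Mae Jae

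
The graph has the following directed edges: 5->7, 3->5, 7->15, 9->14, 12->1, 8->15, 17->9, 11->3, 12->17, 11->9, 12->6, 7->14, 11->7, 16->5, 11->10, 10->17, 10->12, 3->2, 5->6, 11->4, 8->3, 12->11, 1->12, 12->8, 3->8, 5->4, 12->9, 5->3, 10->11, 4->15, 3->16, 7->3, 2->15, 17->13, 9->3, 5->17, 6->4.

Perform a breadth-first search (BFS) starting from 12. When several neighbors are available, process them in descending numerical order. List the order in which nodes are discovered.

Visit 12; enqueue 17, 11, 9, 8, 6, 1 → queue [17, 11, 9, 8, 6, 1]
Visit 17; enqueue 13 → queue [11, 9, 8, 6, 1, 13]
Visit 11; enqueue 10, 7, 4, 3 → queue [9, 8, 6, 1, 13, 10, 7, 4, 3]
Visit 9; enqueue 14 → queue [8, 6, 1, 13, 10, 7, 4, 3, 14]
Visit 8; enqueue 15 → queue [6, 1, 13, 10, 7, 4, 3, 14, 15]
Visit 6 → queue [1, 13, 10, 7, 4, 3, 14, 15]
Visit 1 → queue [13, 10, 7, 4, 3, 14, 15]
Visit 13 → queue [10, 7, 4, 3, 14, 15]
Visit 10 → queue [7, 4, 3, 14, 15]
Visit 7 → queue [4, 3, 14, 15]
Visit 4 → queue [3, 14, 15]
Visit 3; enqueue 16, 5, 2 → queue [14, 15, 16, 5, 2]
Visit 14 → queue [15, 16, 5, 2]
Visit 15 → queue [16, 5, 2]
Visit 16 → queue [5, 2]
Visit 5 → queue [2]
Visit 2 → queue []

12, 17, 11, 9, 8, 6, 1, 13, 10, 7, 4, 3, 14, 15, 16, 5, 2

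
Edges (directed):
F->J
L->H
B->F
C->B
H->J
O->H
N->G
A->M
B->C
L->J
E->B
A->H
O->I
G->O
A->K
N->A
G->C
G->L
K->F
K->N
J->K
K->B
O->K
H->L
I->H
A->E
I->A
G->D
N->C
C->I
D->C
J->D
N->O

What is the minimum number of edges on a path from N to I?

2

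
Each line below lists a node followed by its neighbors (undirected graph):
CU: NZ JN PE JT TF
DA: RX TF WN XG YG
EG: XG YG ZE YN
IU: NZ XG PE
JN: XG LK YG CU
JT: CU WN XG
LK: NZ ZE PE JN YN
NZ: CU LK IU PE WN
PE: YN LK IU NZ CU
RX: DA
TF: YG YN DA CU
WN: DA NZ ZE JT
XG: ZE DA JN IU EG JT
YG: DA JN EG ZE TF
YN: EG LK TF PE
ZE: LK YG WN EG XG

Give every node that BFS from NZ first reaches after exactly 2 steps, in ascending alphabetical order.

DA, JN, JT, TF, XG, YN, ZE

Level 0: NZ
Level 1: CU, IU, LK, PE, WN
Level 2: DA, JN, JT, TF, XG, YN, ZE
Level 3: EG, RX, YG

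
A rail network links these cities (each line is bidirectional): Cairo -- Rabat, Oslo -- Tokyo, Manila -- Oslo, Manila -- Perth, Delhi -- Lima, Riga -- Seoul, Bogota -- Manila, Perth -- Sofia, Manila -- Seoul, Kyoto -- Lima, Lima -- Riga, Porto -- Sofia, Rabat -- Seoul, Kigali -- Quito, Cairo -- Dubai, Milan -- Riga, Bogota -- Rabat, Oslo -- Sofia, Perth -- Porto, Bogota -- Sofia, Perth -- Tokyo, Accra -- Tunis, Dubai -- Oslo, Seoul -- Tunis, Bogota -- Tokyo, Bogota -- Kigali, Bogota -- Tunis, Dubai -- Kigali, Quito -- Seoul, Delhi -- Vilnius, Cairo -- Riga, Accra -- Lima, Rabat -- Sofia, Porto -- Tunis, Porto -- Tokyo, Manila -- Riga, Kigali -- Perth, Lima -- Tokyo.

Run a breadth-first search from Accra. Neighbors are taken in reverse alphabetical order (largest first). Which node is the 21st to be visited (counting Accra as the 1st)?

Dubai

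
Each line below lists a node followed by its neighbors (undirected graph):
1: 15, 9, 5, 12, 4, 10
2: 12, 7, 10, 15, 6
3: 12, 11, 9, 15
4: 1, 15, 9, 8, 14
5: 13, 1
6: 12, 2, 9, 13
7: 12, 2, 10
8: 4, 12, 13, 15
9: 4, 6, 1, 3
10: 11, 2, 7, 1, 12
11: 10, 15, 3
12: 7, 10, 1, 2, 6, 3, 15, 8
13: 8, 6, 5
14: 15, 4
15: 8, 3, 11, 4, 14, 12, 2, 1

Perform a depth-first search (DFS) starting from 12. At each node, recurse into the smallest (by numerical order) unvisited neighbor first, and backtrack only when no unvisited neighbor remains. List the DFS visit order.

12 -> 1 -> 4 -> 8 -> 13 -> 5 -> 6 -> 2 -> 7 -> 10 -> 11 -> 3 -> 9 -> 15 -> 14

Visit 12
12 → 1
1 → 4
4 → 8
8 → 13
13 → 5
13 → 6
6 → 2
2 → 7
7 → 10
10 → 11
11 → 3
3 → 9
3 → 15
15 → 14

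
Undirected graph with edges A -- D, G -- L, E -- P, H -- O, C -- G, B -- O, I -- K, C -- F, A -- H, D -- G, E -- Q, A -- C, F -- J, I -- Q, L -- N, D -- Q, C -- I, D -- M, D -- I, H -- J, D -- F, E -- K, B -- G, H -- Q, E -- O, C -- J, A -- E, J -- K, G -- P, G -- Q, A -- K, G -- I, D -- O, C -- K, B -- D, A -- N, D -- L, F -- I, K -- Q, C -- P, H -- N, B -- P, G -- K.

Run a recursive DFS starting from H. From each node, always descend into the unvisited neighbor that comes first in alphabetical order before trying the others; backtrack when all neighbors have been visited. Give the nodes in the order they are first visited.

H, A, C, F, D, B, G, I, K, E, O, P, Q, J, L, N, M

Visit H
H → A
A → C
C → F
F → D
D → B
B → G
G → I
I → K
K → E
E → O
E → P
E → Q
K → J
G → L
L → N
D → M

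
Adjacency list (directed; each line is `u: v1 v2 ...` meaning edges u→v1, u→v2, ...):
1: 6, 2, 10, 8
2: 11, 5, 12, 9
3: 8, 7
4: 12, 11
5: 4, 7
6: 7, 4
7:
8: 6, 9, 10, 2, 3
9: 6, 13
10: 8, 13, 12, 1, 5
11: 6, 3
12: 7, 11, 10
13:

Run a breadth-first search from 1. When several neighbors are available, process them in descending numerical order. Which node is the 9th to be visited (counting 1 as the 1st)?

9

Visit 1; enqueue 10, 8, 6, 2 → queue [10, 8, 6, 2]
Visit 10; enqueue 13, 12, 5 → queue [8, 6, 2, 13, 12, 5]
Visit 8; enqueue 9, 3 → queue [6, 2, 13, 12, 5, 9, 3]
Visit 6; enqueue 7, 4 → queue [2, 13, 12, 5, 9, 3, 7, 4]
Visit 2; enqueue 11 → queue [13, 12, 5, 9, 3, 7, 4, 11]
Visit 13 → queue [12, 5, 9, 3, 7, 4, 11]
Visit 12 → queue [5, 9, 3, 7, 4, 11]
Visit 5 → queue [9, 3, 7, 4, 11]
Visit 9 → queue [3, 7, 4, 11]
Visit 3 → queue [7, 4, 11]
Visit 7 → queue [4, 11]
Visit 4 → queue [11]
Visit 11 → queue []

Visit order: 1, 10, 8, 6, 2, 13, 12, 5, 9, 3, 7, 4, 11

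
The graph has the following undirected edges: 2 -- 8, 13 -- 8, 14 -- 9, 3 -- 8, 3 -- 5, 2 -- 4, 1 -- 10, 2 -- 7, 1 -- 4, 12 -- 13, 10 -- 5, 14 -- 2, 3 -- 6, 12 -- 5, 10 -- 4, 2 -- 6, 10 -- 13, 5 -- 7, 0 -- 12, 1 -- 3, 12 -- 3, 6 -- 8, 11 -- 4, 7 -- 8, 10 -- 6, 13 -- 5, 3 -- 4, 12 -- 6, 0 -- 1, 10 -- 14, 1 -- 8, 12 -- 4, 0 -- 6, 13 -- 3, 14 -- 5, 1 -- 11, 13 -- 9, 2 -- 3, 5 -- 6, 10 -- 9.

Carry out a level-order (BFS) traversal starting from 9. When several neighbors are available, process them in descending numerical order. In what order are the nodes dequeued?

Visit 9; enqueue 14, 13, 10 → queue [14, 13, 10]
Visit 14; enqueue 5, 2 → queue [13, 10, 5, 2]
Visit 13; enqueue 12, 8, 3 → queue [10, 5, 2, 12, 8, 3]
Visit 10; enqueue 6, 4, 1 → queue [5, 2, 12, 8, 3, 6, 4, 1]
Visit 5; enqueue 7 → queue [2, 12, 8, 3, 6, 4, 1, 7]
Visit 2 → queue [12, 8, 3, 6, 4, 1, 7]
Visit 12; enqueue 0 → queue [8, 3, 6, 4, 1, 7, 0]
Visit 8 → queue [3, 6, 4, 1, 7, 0]
Visit 3 → queue [6, 4, 1, 7, 0]
Visit 6 → queue [4, 1, 7, 0]
Visit 4; enqueue 11 → queue [1, 7, 0, 11]
Visit 1 → queue [7, 0, 11]
Visit 7 → queue [0, 11]
Visit 0 → queue [11]
Visit 11 → queue []

9 -> 14 -> 13 -> 10 -> 5 -> 2 -> 12 -> 8 -> 3 -> 6 -> 4 -> 1 -> 7 -> 0 -> 11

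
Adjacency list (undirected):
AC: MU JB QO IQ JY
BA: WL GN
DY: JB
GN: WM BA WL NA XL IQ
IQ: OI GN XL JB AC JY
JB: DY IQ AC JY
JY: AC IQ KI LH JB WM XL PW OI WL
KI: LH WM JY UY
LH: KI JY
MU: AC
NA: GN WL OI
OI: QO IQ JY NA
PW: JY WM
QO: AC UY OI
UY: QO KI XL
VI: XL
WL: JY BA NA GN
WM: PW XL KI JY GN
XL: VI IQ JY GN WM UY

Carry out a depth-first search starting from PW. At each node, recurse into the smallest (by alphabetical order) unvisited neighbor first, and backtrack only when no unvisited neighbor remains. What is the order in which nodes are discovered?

PW, JY, AC, IQ, GN, BA, WL, NA, OI, QO, UY, KI, LH, WM, XL, VI, JB, DY, MU

Visit PW
PW → JY
JY → AC
AC → IQ
IQ → GN
GN → BA
BA → WL
WL → NA
NA → OI
OI → QO
QO → UY
UY → KI
KI → LH
KI → WM
WM → XL
XL → VI
IQ → JB
JB → DY
AC → MU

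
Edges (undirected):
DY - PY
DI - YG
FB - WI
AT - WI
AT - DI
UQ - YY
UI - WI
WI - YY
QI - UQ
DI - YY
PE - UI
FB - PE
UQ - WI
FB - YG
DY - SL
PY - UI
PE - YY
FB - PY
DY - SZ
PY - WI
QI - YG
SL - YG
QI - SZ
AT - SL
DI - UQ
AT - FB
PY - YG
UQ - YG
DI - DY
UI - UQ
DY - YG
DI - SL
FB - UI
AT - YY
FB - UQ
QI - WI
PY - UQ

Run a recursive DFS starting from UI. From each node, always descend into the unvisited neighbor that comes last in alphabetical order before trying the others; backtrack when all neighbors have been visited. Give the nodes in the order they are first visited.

Visit UI
UI → WI
WI → YY
YY → UQ
UQ → YG
YG → SL
SL → DY
DY → SZ
SZ → QI
DY → PY
PY → FB
FB → PE
FB → AT
AT → DI

UI, WI, YY, UQ, YG, SL, DY, SZ, QI, PY, FB, PE, AT, DI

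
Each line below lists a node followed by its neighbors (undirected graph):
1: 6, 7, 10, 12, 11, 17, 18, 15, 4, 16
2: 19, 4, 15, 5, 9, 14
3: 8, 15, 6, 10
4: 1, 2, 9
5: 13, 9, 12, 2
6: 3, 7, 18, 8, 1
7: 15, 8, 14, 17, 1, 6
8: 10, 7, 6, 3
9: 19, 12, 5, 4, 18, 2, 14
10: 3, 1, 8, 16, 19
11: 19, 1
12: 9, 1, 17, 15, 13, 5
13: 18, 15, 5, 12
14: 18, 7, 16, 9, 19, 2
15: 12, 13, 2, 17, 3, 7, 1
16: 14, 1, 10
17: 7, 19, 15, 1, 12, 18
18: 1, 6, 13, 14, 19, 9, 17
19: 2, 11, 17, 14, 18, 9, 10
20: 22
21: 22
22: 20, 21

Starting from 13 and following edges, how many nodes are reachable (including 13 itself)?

19

BFS from 13 visits: 13, 18, 15, 5, 12, 1, 6, 14, 19, 9, 17, 2, 3, 7, 10, 11, 4, 16, 8
Reachable nodes: 19 of 22 total.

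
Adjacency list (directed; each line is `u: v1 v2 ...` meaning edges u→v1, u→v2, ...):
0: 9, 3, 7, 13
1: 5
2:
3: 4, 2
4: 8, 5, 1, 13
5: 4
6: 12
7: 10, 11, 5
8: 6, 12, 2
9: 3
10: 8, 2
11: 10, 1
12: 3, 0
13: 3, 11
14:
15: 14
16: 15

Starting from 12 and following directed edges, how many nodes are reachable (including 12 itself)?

14

BFS from 12 visits: 12, 3, 0, 4, 2, 9, 7, 13, 8, 5, 1, 10, 11, 6
Reachable nodes: 14 of 17 total.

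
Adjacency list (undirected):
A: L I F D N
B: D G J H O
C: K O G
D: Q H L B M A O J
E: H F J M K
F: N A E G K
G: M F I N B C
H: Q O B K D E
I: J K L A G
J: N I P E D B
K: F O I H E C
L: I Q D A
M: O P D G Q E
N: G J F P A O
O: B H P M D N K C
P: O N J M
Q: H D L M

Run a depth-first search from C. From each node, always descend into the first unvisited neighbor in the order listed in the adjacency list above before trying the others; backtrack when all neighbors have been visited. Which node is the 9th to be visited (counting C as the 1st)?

D

Visit C
C → K
K → F
F → N
N → G
G → M
M → O
O → B
B → D
D → Q
Q → H
H → E
E → J
J → I
I → L
L → A
J → P

Visit order: C, K, F, N, G, M, O, B, D, Q, H, E, J, I, L, A, P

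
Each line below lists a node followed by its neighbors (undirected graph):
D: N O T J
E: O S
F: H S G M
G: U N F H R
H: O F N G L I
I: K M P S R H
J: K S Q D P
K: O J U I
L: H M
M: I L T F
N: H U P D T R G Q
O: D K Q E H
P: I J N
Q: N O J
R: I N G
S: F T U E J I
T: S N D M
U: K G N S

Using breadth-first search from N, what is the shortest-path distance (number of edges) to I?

2

Level 0: N
Level 1: D, G, H, P, Q, R, T, U
Level 2: F, I, J, K, L, M, O, S
Level 3: E
I first appears at level 2.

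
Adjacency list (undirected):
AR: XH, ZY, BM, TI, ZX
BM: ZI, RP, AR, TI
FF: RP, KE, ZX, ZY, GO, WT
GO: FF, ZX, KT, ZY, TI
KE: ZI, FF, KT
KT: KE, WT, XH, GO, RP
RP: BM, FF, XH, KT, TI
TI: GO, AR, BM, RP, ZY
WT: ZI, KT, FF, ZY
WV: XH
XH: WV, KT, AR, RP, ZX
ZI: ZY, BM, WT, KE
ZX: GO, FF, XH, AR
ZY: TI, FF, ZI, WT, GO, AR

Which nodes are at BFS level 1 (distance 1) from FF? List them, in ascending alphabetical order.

GO, KE, RP, WT, ZX, ZY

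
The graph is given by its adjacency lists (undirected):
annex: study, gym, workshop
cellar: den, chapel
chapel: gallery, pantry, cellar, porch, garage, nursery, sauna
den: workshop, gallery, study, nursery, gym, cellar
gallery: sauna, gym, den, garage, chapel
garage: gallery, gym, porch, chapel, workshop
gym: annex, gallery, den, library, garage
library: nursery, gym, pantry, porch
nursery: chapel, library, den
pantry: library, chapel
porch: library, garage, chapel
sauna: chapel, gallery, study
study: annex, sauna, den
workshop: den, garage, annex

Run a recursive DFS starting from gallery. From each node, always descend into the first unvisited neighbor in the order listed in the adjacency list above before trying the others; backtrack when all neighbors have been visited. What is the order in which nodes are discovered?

gallery sauna chapel pantry library nursery den workshop garage gym annex study porch cellar

Visit gallery
gallery → sauna
sauna → chapel
chapel → pantry
pantry → library
library → nursery
nursery → den
den → workshop
workshop → garage
garage → gym
gym → annex
annex → study
garage → porch
den → cellar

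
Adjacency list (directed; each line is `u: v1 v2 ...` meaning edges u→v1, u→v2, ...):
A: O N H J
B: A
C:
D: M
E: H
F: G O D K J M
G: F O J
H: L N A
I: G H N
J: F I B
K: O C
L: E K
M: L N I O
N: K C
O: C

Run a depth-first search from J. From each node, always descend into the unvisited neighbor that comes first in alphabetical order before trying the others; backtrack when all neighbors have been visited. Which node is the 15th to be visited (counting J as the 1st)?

G

Visit J
J → B
B → A
A → H
H → L
L → E
L → K
K → C
K → O
H → N
J → F
F → D
D → M
M → I
I → G

Visit order: J, B, A, H, L, E, K, C, O, N, F, D, M, I, G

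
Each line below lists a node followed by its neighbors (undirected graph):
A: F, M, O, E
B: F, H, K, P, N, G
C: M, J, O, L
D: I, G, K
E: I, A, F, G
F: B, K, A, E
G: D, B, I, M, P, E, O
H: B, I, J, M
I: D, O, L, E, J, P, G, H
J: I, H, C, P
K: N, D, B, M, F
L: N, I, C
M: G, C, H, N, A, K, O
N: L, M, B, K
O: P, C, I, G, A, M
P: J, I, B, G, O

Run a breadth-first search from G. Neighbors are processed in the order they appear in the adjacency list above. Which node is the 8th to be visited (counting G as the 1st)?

O

Visit G; enqueue D, B, I, M, P, E, O → queue [D, B, I, M, P, E, O]
Visit D; enqueue K → queue [B, I, M, P, E, O, K]
Visit B; enqueue F, H, N → queue [I, M, P, E, O, K, F, H, N]
Visit I; enqueue L, J → queue [M, P, E, O, K, F, H, N, L, J]
Visit M; enqueue C, A → queue [P, E, O, K, F, H, N, L, J, C, A]
Visit P → queue [E, O, K, F, H, N, L, J, C, A]
Visit E → queue [O, K, F, H, N, L, J, C, A]
Visit O → queue [K, F, H, N, L, J, C, A]
Visit K → queue [F, H, N, L, J, C, A]
Visit F → queue [H, N, L, J, C, A]
Visit H → queue [N, L, J, C, A]
Visit N → queue [L, J, C, A]
Visit L → queue [J, C, A]
Visit J → queue [C, A]
Visit C → queue [A]
Visit A → queue []

Visit order: G, D, B, I, M, P, E, O, K, F, H, N, L, J, C, A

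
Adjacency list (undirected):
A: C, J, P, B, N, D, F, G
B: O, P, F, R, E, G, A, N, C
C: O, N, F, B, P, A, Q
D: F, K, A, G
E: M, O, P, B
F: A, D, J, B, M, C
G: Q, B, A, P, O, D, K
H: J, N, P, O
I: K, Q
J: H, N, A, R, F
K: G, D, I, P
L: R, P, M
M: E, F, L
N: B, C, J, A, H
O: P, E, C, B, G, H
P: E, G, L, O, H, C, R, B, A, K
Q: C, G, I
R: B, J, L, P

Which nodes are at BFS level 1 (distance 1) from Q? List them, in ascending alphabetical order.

Level 0: Q
Level 1: C, G, I
Level 2: A, B, D, F, K, N, O, P
Level 3: E, H, J, L, M, R

C, G, I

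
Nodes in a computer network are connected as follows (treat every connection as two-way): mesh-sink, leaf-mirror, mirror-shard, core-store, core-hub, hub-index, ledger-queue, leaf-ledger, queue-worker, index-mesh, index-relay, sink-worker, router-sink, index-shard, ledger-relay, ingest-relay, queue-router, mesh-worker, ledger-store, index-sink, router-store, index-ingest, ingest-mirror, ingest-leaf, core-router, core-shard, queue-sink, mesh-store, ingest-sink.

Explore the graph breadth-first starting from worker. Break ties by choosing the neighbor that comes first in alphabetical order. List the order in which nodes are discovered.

Visit worker; enqueue mesh, queue, sink → queue [mesh, queue, sink]
Visit mesh; enqueue index, store → queue [queue, sink, index, store]
Visit queue; enqueue ledger, router → queue [sink, index, store, ledger, router]
Visit sink; enqueue ingest → queue [index, store, ledger, router, ingest]
Visit index; enqueue hub, relay, shard → queue [store, ledger, router, ingest, hub, relay, shard]
Visit store; enqueue core → queue [ledger, router, ingest, hub, relay, shard, core]
Visit ledger; enqueue leaf → queue [router, ingest, hub, relay, shard, core, leaf]
Visit router → queue [ingest, hub, relay, shard, core, leaf]
Visit ingest; enqueue mirror → queue [hub, relay, shard, core, leaf, mirror]
Visit hub → queue [relay, shard, core, leaf, mirror]
Visit relay → queue [shard, core, leaf, mirror]
Visit shard → queue [core, leaf, mirror]
Visit core → queue [leaf, mirror]
Visit leaf → queue [mirror]
Visit mirror → queue []

worker, mesh, queue, sink, index, store, ledger, router, ingest, hub, relay, shard, core, leaf, mirror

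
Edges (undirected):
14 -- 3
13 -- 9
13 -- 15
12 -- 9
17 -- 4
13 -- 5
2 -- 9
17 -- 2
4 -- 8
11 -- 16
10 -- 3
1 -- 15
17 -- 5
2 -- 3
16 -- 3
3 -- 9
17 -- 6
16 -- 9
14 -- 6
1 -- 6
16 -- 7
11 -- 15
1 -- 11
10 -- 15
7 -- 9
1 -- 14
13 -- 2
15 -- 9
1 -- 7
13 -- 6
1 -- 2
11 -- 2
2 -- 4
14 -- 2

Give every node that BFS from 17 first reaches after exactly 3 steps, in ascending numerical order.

Level 0: 17
Level 1: 2, 4, 5, 6
Level 2: 1, 3, 8, 9, 11, 13, 14
Level 3: 7, 10, 12, 15, 16

7, 10, 12, 15, 16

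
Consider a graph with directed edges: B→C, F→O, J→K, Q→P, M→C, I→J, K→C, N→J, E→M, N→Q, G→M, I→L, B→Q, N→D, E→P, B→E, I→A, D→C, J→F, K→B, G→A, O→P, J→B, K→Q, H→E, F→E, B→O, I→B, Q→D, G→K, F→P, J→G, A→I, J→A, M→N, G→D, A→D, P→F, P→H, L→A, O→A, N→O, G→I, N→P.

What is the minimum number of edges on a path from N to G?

Level 0: N
Level 1: D, J, O, P, Q
Level 2: A, B, C, F, G, H, K
Level 3: E, I, M
Level 4: L
G first appears at level 2.

2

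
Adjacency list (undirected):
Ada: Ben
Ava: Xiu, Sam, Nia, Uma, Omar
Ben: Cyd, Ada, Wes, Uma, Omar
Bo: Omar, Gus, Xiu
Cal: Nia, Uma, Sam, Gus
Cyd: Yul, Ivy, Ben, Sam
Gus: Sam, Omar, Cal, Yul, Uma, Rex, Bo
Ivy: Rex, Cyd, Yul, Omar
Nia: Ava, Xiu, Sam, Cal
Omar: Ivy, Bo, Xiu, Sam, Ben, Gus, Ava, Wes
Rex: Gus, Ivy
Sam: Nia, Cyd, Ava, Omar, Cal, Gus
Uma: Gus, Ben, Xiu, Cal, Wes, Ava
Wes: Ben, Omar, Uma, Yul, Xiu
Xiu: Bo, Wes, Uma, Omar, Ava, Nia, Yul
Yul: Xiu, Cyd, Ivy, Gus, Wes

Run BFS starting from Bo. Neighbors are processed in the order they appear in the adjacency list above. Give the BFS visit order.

Bo → Omar → Gus → Xiu → Ivy → Sam → Ben → Ava → Wes → Cal → Yul → Uma → Rex → Nia → Cyd → Ada

Visit Bo; enqueue Omar, Gus, Xiu → queue [Omar, Gus, Xiu]
Visit Omar; enqueue Ivy, Sam, Ben, Ava, Wes → queue [Gus, Xiu, Ivy, Sam, Ben, Ava, Wes]
Visit Gus; enqueue Cal, Yul, Uma, Rex → queue [Xiu, Ivy, Sam, Ben, Ava, Wes, Cal, Yul, Uma, Rex]
Visit Xiu; enqueue Nia → queue [Ivy, Sam, Ben, Ava, Wes, Cal, Yul, Uma, Rex, Nia]
Visit Ivy; enqueue Cyd → queue [Sam, Ben, Ava, Wes, Cal, Yul, Uma, Rex, Nia, Cyd]
Visit Sam → queue [Ben, Ava, Wes, Cal, Yul, Uma, Rex, Nia, Cyd]
Visit Ben; enqueue Ada → queue [Ava, Wes, Cal, Yul, Uma, Rex, Nia, Cyd, Ada]
Visit Ava → queue [Wes, Cal, Yul, Uma, Rex, Nia, Cyd, Ada]
Visit Wes → queue [Cal, Yul, Uma, Rex, Nia, Cyd, Ada]
Visit Cal → queue [Yul, Uma, Rex, Nia, Cyd, Ada]
Visit Yul → queue [Uma, Rex, Nia, Cyd, Ada]
Visit Uma → queue [Rex, Nia, Cyd, Ada]
Visit Rex → queue [Nia, Cyd, Ada]
Visit Nia → queue [Cyd, Ada]
Visit Cyd → queue [Ada]
Visit Ada → queue []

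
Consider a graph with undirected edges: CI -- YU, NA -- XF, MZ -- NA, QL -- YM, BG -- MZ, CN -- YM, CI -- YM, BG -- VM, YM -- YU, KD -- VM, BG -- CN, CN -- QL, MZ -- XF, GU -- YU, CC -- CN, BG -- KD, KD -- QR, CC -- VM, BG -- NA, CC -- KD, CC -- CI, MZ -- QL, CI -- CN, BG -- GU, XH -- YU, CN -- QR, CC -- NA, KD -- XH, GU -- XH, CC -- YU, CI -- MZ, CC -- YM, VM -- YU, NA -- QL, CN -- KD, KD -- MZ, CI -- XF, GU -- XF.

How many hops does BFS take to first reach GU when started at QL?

3

Level 0: QL
Level 1: CN, MZ, NA, YM
Level 2: BG, CC, CI, KD, QR, XF, YU
Level 3: GU, VM, XH
GU first appears at level 3.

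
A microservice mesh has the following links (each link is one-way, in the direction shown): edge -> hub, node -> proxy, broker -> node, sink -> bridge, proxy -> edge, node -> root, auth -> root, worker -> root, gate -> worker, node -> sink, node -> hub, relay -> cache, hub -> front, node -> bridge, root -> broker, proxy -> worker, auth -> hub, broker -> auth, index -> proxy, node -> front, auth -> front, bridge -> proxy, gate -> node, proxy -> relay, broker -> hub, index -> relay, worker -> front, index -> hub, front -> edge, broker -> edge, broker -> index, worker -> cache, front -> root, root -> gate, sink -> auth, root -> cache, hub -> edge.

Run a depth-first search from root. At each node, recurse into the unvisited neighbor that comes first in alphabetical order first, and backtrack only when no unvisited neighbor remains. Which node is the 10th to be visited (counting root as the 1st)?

Visit root
root → broker
broker → auth
auth → front
front → edge
edge → hub
broker → index
index → proxy
proxy → relay
relay → cache
proxy → worker
broker → node
node → bridge
node → sink
root → gate

Visit order: root, broker, auth, front, edge, hub, index, proxy, relay, cache, worker, node, bridge, sink, gate

cache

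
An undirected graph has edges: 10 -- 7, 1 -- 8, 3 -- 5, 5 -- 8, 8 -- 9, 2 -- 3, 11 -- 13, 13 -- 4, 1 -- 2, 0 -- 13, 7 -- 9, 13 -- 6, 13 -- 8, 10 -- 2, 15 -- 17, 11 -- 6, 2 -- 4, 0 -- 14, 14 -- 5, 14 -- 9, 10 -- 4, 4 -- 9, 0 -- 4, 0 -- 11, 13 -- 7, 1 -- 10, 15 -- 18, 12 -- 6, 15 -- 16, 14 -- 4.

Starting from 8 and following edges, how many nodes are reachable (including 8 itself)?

15

BFS from 8 visits: 8, 1, 5, 9, 13, 2, 10, 3, 14, 4, 7, 0, 6, 11, 12
Reachable nodes: 15 of 19 total.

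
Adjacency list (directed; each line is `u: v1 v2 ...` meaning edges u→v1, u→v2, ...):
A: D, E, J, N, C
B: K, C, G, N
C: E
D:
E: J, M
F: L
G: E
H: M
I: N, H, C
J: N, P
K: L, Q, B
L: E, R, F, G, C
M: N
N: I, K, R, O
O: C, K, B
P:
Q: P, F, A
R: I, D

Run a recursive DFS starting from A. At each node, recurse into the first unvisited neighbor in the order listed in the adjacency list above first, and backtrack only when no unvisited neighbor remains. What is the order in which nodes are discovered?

A D E J N I H M C K L R F G Q P B O

Visit A
A → D
A → E
E → J
J → N
N → I
I → H
H → M
I → C
N → K
K → L
L → R
L → F
L → G
K → Q
Q → P
K → B
N → O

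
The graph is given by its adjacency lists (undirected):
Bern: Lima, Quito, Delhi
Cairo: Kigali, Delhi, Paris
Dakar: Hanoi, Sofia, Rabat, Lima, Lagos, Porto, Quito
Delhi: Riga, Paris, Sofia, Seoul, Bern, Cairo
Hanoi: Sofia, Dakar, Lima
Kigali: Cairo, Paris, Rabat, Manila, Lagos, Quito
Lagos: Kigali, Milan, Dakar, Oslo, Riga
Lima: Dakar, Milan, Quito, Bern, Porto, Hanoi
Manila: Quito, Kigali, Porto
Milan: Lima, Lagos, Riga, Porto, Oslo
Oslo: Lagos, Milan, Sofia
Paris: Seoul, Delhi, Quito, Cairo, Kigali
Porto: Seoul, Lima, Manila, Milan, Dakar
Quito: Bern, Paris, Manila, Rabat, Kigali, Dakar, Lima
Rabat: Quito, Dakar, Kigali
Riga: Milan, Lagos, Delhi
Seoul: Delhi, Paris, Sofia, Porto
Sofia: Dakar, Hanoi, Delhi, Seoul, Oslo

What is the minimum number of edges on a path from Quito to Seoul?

2

Level 0: Quito
Level 1: Bern, Dakar, Kigali, Lima, Manila, Paris, Rabat
Level 2: Cairo, Delhi, Hanoi, Lagos, Milan, Porto, Seoul, Sofia
Level 3: Oslo, Riga
Seoul first appears at level 2.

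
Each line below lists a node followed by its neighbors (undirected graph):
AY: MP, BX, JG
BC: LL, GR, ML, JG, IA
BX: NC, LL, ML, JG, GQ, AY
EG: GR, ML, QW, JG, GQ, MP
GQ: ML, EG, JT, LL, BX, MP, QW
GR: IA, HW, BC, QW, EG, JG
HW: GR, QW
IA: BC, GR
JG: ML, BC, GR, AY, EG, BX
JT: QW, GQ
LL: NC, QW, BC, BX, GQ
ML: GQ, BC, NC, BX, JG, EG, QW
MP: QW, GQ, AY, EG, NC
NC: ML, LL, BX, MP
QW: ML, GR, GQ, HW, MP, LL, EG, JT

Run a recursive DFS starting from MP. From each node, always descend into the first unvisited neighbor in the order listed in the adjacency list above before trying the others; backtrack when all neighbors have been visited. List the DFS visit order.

MP -> QW -> ML -> GQ -> EG -> GR -> IA -> BC -> LL -> NC -> BX -> JG -> AY -> HW -> JT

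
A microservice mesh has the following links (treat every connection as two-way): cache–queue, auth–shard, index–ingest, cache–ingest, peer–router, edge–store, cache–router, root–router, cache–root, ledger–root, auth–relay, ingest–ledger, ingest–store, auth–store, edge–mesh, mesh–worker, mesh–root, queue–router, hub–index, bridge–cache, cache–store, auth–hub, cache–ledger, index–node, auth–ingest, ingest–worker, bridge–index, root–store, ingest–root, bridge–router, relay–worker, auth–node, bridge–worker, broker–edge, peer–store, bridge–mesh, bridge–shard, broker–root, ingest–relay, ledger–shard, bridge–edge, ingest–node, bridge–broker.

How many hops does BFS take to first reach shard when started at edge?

Level 0: edge
Level 1: bridge, broker, mesh, store
Level 2: auth, cache, index, ingest, peer, root, router, shard, worker
Level 3: hub, ledger, node, queue, relay
shard first appears at level 2.

2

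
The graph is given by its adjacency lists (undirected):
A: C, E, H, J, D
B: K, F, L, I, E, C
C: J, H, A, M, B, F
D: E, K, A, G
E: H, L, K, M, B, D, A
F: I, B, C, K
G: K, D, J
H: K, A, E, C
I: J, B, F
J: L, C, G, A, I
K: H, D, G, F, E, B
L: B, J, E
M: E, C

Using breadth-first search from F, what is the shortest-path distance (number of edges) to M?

2

Level 0: F
Level 1: B, C, I, K
Level 2: A, D, E, G, H, J, L, M
M first appears at level 2.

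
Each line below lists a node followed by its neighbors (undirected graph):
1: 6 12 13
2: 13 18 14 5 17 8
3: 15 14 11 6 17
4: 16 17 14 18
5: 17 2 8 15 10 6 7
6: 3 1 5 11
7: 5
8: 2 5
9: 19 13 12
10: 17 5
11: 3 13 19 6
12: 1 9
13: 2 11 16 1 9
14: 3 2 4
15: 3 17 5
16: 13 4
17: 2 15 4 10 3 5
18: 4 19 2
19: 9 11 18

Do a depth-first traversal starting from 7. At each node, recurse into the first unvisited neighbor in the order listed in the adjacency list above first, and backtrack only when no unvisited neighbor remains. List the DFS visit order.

Visit 7
7 → 5
5 → 17
17 → 2
2 → 13
13 → 11
11 → 3
3 → 15
3 → 14
14 → 4
4 → 16
4 → 18
18 → 19
19 → 9
9 → 12
12 → 1
1 → 6
2 → 8
17 → 10

7 5 17 2 13 11 3 15 14 4 16 18 19 9 12 1 6 8 10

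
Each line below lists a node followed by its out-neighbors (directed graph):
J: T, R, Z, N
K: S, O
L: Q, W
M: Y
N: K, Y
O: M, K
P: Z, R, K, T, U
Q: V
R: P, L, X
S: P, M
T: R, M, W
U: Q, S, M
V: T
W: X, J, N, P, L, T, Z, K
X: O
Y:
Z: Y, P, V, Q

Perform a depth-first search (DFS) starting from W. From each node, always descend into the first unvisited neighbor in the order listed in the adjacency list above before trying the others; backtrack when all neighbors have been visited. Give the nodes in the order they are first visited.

Visit W
W → X
X → O
O → M
M → Y
O → K
K → S
S → P
P → Z
Z → V
V → T
T → R
R → L
L → Q
P → U
W → J
J → N

W → X → O → M → Y → K → S → P → Z → V → T → R → L → Q → U → J → N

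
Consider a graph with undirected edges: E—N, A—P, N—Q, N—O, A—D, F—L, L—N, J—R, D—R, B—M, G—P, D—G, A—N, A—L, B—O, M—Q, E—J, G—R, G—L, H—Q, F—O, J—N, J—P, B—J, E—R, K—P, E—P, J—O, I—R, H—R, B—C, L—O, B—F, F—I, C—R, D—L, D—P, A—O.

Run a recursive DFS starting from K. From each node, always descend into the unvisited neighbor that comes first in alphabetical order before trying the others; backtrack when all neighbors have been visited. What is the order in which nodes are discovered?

K → P → A → D → G → L → F → B → C → R → E → J → N → O → Q → H → M → I

Visit K
K → P
P → A
A → D
D → G
G → L
L → F
F → B
B → C
C → R
R → E
E → J
J → N
N → O
N → Q
Q → H
Q → M
R → I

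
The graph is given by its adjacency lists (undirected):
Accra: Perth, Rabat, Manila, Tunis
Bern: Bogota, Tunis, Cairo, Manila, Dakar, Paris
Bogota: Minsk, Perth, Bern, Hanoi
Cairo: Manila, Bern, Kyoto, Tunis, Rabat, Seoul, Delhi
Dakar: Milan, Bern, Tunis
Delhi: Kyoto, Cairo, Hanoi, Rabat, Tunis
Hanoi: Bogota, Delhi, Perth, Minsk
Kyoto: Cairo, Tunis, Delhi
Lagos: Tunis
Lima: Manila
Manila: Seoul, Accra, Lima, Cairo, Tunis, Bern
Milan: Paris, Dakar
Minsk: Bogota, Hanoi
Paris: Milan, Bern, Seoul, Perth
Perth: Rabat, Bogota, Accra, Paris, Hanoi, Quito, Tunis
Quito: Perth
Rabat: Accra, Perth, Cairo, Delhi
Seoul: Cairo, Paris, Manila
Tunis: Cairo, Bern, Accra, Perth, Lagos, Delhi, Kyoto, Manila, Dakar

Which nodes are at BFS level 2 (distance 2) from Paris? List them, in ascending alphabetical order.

Level 0: Paris
Level 1: Bern, Milan, Perth, Seoul
Level 2: Accra, Bogota, Cairo, Dakar, Hanoi, Manila, Quito, Rabat, Tunis
Level 3: Delhi, Kyoto, Lagos, Lima, Minsk

Accra, Bogota, Cairo, Dakar, Hanoi, Manila, Quito, Rabat, Tunis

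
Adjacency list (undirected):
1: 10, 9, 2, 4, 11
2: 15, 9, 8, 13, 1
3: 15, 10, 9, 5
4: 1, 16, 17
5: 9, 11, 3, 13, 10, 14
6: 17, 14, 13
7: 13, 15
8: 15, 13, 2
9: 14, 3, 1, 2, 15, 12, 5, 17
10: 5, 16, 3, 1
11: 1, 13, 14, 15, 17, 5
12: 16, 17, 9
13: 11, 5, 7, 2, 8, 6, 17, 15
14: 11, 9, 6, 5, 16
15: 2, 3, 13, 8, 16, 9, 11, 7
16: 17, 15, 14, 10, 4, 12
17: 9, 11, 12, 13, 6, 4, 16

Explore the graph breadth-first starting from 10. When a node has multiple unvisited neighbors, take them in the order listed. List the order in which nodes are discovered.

10, 5, 16, 3, 1, 9, 11, 13, 14, 17, 15, 4, 12, 2, 7, 8, 6

Visit 10; enqueue 5, 16, 3, 1 → queue [5, 16, 3, 1]
Visit 5; enqueue 9, 11, 13, 14 → queue [16, 3, 1, 9, 11, 13, 14]
Visit 16; enqueue 17, 15, 4, 12 → queue [3, 1, 9, 11, 13, 14, 17, 15, 4, 12]
Visit 3 → queue [1, 9, 11, 13, 14, 17, 15, 4, 12]
Visit 1; enqueue 2 → queue [9, 11, 13, 14, 17, 15, 4, 12, 2]
Visit 9 → queue [11, 13, 14, 17, 15, 4, 12, 2]
Visit 11 → queue [13, 14, 17, 15, 4, 12, 2]
Visit 13; enqueue 7, 8, 6 → queue [14, 17, 15, 4, 12, 2, 7, 8, 6]
Visit 14 → queue [17, 15, 4, 12, 2, 7, 8, 6]
Visit 17 → queue [15, 4, 12, 2, 7, 8, 6]
Visit 15 → queue [4, 12, 2, 7, 8, 6]
Visit 4 → queue [12, 2, 7, 8, 6]
Visit 12 → queue [2, 7, 8, 6]
Visit 2 → queue [7, 8, 6]
Visit 7 → queue [8, 6]
Visit 8 → queue [6]
Visit 6 → queue []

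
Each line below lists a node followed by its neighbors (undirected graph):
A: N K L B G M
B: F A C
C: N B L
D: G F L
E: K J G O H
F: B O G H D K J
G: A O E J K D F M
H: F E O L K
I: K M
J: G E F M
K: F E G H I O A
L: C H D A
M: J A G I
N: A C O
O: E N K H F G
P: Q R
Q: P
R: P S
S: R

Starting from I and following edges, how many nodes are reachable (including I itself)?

15

BFS from I visits: I, K, M, F, E, G, H, O, A, J, B, D, L, N, C
Reachable nodes: 15 of 19 total.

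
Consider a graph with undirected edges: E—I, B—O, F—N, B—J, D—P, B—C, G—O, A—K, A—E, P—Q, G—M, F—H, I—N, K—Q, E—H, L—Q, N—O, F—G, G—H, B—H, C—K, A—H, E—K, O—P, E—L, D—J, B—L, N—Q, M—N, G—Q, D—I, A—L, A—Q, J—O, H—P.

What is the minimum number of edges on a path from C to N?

3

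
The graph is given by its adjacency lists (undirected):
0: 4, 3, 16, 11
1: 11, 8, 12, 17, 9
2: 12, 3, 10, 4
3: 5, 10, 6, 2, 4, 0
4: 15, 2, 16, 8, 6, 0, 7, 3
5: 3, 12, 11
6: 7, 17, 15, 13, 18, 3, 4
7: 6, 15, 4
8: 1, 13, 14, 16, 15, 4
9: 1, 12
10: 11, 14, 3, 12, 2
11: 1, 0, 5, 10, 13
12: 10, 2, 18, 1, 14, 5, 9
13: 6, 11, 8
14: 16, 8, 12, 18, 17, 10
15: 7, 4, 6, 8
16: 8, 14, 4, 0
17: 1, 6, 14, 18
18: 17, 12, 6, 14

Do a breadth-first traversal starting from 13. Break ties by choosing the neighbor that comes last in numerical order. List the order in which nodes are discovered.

13, 11, 8, 6, 10, 5, 1, 0, 16, 15, 14, 4, 18, 17, 7, 3, 12, 2, 9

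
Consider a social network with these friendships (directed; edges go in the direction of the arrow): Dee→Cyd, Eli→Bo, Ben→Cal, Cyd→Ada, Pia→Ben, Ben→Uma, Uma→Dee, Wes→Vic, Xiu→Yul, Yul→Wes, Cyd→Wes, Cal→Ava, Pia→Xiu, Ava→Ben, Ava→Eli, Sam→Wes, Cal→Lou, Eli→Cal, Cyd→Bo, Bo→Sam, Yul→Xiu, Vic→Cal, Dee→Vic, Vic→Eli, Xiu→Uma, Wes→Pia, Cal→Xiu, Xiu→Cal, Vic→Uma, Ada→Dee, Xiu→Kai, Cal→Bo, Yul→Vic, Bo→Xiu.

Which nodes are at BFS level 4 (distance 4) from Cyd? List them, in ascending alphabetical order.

Level 0: Cyd
Level 1: Ada, Bo, Wes
Level 2: Dee, Pia, Sam, Vic, Xiu
Level 3: Ben, Cal, Eli, Kai, Uma, Yul
Level 4: Ava, Lou

Ava, Lou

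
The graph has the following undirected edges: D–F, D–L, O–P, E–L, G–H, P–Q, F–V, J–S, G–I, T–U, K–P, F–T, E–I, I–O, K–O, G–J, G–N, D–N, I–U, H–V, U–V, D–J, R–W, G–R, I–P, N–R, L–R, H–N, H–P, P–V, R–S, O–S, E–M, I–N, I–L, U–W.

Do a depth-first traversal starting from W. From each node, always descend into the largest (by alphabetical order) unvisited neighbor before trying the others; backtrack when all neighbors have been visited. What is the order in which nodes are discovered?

Visit W
W → U
U → V
V → P
P → Q
P → O
O → S
S → R
R → N
N → I
I → L
L → E
E → M
L → D
D → J
J → G
G → H
D → F
F → T
O → K

W -> U -> V -> P -> Q -> O -> S -> R -> N -> I -> L -> E -> M -> D -> J -> G -> H -> F -> T -> K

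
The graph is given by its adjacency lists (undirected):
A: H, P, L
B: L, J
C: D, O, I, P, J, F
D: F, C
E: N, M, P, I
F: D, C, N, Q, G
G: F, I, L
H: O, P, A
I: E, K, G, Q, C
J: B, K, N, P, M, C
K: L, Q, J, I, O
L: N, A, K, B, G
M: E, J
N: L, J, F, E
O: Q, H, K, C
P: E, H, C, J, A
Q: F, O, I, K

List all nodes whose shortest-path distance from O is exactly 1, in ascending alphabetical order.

C, H, K, Q

Level 0: O
Level 1: C, H, K, Q
Level 2: A, D, F, I, J, L, P
Level 3: B, E, G, M, N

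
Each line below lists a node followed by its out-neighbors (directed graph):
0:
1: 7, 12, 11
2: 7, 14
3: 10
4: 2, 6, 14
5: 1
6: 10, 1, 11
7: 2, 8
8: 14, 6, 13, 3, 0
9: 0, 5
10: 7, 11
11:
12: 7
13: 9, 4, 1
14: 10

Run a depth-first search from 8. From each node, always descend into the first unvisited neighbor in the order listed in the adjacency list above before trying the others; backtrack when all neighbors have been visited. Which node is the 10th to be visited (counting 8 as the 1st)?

13

Visit 8
8 → 14
14 → 10
10 → 7
7 → 2
10 → 11
8 → 6
6 → 1
1 → 12
8 → 13
13 → 9
9 → 0
9 → 5
13 → 4
8 → 3

Visit order: 8, 14, 10, 7, 2, 11, 6, 1, 12, 13, 9, 0, 5, 4, 3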